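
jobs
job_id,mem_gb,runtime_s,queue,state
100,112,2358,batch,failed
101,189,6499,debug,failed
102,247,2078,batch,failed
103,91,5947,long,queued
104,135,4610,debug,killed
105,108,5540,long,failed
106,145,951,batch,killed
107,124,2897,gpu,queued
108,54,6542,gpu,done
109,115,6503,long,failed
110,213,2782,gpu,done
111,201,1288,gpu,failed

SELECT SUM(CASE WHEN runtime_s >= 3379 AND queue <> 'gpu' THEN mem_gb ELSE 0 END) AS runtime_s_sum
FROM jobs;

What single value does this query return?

638

job_id=100: ✗
job_id=101: ✓ → 189
job_id=102: ✗
job_id=103: ✓ → 91
job_id=104: ✓ → 135
job_id=105: ✓ → 108
job_id=106: ✗
job_id=107: ✗
job_id=108: ✗
job_id=109: ✓ → 115
job_id=110: ✗
job_id=111: ✗
runtime_s_sum = 189 + 91 + 135 + 108 + 115 = 638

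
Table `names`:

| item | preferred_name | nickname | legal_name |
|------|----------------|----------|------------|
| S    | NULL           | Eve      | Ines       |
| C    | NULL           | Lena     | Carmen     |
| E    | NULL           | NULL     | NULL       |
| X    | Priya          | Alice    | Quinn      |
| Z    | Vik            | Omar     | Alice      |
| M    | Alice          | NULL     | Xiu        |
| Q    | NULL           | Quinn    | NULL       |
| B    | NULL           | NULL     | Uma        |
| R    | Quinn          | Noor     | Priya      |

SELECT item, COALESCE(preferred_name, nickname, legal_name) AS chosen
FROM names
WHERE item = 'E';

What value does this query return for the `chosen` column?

item = E: preferred_name=NULL, nickname=NULL, legal_name=NULL.
preferred_name=NULL, nickname=NULL, legal_name=NULL (all NULL) → NULL

NULL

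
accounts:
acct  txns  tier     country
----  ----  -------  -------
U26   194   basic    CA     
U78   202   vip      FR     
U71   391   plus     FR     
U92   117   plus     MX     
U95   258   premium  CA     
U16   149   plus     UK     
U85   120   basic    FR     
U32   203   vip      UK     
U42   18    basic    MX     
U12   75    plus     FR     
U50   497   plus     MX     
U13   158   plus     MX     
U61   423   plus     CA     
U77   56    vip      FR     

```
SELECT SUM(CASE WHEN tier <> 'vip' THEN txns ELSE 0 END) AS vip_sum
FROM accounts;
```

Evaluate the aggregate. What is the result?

acct=U26: ✓ → 194
acct=U78: ✗
acct=U71: ✓ → 391
acct=U92: ✓ → 117
acct=U95: ✓ → 258
acct=U16: ✓ → 149
acct=U85: ✓ → 120
acct=U32: ✗
acct=U42: ✓ → 18
acct=U12: ✓ → 75
acct=U50: ✓ → 497
acct=U13: ✓ → 158
acct=U61: ✓ → 423
acct=U77: ✗
vip_sum = 194 + 391 + 117 + 258 + 149 + 120 + 18 + 75 + 497 + 158 + 423 = 2400

2400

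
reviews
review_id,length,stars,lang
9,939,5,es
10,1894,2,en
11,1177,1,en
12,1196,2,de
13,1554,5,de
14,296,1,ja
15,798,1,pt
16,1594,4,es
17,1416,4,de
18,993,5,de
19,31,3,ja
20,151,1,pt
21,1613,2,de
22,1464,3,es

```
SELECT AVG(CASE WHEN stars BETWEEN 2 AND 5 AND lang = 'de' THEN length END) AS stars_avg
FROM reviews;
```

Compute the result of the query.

1354.4

review_id=9: ✗
review_id=10: ✗
review_id=11: ✗
review_id=12: ✓ → 1196
review_id=13: ✓ → 1554
review_id=14: ✗
review_id=15: ✗
review_id=16: ✗
review_id=17: ✓ → 1416
review_id=18: ✓ → 993
review_id=19: ✗
review_id=20: ✗
review_id=21: ✓ → 1613
review_id=22: ✗
stars_avg = (1196 + 1554 + 1416 + 993 + 1613) / 5 = 1354.4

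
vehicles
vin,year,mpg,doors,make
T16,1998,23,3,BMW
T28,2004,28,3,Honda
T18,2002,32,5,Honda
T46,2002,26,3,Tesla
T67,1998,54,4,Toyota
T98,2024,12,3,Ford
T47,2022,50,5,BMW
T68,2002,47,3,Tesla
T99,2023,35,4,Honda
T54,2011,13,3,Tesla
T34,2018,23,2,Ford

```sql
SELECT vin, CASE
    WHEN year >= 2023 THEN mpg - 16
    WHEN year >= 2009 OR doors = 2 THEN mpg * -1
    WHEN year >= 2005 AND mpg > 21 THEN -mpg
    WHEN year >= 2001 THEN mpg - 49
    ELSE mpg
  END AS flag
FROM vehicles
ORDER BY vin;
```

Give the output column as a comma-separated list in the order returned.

23, -17, -21, -23, -23, -50, -13, 54, -2, -4, 19

vin=T16: ELSE → 23
vin=T18: year >= 2001 → -17
vin=T28: year >= 2001 → -21
vin=T34: year >= 2009 OR doors = 2 → -23
vin=T46: year >= 2001 → -23
vin=T47: year >= 2009 OR doors = 2 → -50
vin=T54: year >= 2009 OR doors = 2 → -13
vin=T67: ELSE → 54
vin=T68: year >= 2001 → -2
vin=T98: year >= 2023 → -4
vin=T99: year >= 2023 → 19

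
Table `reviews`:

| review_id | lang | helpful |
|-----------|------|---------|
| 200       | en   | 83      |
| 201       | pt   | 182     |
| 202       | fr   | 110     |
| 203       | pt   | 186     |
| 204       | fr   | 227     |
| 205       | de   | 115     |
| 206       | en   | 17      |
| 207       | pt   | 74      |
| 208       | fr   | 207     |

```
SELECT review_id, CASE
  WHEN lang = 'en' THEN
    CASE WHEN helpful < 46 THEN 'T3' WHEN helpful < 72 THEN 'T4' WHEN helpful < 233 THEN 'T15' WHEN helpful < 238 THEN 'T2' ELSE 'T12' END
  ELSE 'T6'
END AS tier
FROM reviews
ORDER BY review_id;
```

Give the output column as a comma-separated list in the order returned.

review_id=200: lang='en' → inner[helpful < 233] → T15
review_id=201: lang='pt' → outer ELSE → T6
review_id=202: lang='fr' → outer ELSE → T6
review_id=203: lang='pt' → outer ELSE → T6
review_id=204: lang='fr' → outer ELSE → T6
review_id=205: lang='de' → outer ELSE → T6
review_id=206: lang='en' → inner[helpful < 46] → T3
review_id=207: lang='pt' → outer ELSE → T6
review_id=208: lang='fr' → outer ELSE → T6

T15, T6, T6, T6, T6, T6, T3, T6, T6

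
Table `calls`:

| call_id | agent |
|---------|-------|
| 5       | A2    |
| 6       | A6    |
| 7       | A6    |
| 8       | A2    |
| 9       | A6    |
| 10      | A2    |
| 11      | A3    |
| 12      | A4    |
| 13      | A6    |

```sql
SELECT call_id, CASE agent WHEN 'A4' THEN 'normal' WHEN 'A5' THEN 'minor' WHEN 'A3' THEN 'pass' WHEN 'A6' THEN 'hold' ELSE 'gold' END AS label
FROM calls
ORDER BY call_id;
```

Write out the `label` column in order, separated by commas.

gold, hold, hold, gold, hold, gold, pass, normal, hold

call_id=5: ELSE → gold
call_id=6: agent='A6' → hold
call_id=7: agent='A6' → hold
call_id=8: ELSE → gold
call_id=9: agent='A6' → hold
call_id=10: ELSE → gold
call_id=11: agent='A3' → pass
call_id=12: agent='A4' → normal
call_id=13: agent='A6' → hold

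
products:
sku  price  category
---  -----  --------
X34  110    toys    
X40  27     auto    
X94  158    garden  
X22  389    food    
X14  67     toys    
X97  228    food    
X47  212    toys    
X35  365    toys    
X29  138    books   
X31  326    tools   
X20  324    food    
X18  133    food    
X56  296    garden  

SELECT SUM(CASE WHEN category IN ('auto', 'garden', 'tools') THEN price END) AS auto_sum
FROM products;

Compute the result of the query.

sku=X34: ✗
sku=X40: ✓ → 27
sku=X94: ✓ → 158
sku=X22: ✗
sku=X14: ✗
sku=X97: ✗
sku=X47: ✗
sku=X35: ✗
sku=X29: ✗
sku=X31: ✓ → 326
sku=X20: ✗
sku=X18: ✗
sku=X56: ✓ → 296
auto_sum = 27 + 158 + 326 + 296 = 807

807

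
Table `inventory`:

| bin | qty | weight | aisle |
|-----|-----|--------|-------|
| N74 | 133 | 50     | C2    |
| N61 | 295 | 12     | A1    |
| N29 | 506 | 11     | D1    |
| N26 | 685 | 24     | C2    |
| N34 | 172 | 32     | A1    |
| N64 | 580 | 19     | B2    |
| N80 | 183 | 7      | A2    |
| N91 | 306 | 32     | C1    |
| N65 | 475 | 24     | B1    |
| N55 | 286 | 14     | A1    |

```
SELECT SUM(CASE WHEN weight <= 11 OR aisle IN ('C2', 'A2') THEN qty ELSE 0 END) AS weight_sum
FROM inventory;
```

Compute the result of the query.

1507

bin=N74: ✓ → 133
bin=N61: ✗
bin=N29: ✓ → 506
bin=N26: ✓ → 685
bin=N34: ✗
bin=N64: ✗
bin=N80: ✓ → 183
bin=N91: ✗
bin=N65: ✗
bin=N55: ✗
weight_sum = 133 + 506 + 685 + 183 = 1507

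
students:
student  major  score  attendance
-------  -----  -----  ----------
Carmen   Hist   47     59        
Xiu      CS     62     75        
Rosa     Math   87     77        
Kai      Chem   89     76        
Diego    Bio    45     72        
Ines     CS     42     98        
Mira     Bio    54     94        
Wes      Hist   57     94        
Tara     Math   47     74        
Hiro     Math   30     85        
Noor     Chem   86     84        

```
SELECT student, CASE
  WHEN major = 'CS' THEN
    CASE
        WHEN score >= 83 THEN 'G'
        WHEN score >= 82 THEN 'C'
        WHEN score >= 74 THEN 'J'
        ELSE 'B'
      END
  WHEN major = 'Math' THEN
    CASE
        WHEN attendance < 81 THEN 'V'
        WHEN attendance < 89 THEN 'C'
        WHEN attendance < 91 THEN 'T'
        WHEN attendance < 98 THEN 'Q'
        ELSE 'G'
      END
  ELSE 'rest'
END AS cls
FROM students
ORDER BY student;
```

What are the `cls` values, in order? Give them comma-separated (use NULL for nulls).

student=Carmen: major='Hist' → outer ELSE → rest
student=Diego: major='Bio' → outer ELSE → rest
student=Hiro: major='Math' → inner[attendance < 89] → C
student=Ines: major='CS' → inner[ELSE] → B
student=Kai: major='Chem' → outer ELSE → rest
student=Mira: major='Bio' → outer ELSE → rest
student=Noor: major='Chem' → outer ELSE → rest
student=Rosa: major='Math' → inner[attendance < 81] → V
student=Tara: major='Math' → inner[attendance < 81] → V
student=Wes: major='Hist' → outer ELSE → rest
student=Xiu: major='CS' → inner[ELSE] → B

rest, rest, C, B, rest, rest, rest, V, V, rest, B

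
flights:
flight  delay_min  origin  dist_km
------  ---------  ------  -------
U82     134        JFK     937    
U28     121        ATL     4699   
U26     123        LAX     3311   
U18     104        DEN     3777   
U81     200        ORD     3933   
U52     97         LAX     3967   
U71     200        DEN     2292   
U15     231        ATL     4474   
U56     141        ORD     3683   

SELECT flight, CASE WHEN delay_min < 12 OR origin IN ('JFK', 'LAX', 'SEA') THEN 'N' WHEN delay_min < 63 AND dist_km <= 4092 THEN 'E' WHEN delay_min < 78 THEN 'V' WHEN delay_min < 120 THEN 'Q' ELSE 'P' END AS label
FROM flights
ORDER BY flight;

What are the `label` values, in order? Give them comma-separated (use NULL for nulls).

flight=U15: ELSE → P
flight=U18: delay_min < 120 → Q
flight=U26: delay_min < 12 OR origin IN ('JFK', 'LAX', 'SEA') → N
flight=U28: ELSE → P
flight=U52: delay_min < 12 OR origin IN ('JFK', 'LAX', 'SEA') → N
flight=U56: ELSE → P
flight=U71: ELSE → P
flight=U81: ELSE → P
flight=U82: delay_min < 12 OR origin IN ('JFK', 'LAX', 'SEA') → N

P, Q, N, P, N, P, P, P, N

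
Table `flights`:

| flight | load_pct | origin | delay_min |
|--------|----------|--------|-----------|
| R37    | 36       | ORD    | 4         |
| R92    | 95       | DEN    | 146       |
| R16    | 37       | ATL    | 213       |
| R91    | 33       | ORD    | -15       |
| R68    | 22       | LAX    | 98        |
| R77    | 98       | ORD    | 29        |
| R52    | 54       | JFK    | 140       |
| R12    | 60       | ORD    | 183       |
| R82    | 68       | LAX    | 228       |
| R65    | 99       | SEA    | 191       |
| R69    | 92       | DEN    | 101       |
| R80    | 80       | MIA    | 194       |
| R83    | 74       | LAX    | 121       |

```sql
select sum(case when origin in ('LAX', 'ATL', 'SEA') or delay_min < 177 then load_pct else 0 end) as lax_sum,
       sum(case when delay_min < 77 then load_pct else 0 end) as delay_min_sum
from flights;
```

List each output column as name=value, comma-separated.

[lax_sum: origin in ('LAX', 'ATL', 'SEA') or delay_min < 177]
flight=R37: ✓ → 36
flight=R92: ✓ → 95
flight=R16: ✓ → 37
flight=R91: ✓ → 33
flight=R68: ✓ → 22
flight=R77: ✓ → 98
flight=R52: ✓ → 54
flight=R12: ✗
flight=R82: ✓ → 68
flight=R65: ✓ → 99
flight=R69: ✓ → 92
flight=R80: ✗
flight=R83: ✓ → 74
lax_sum = 36 + 95 + 37 + 33 + 22 + 98 + 54 + 68 + 99 + 92 + 74 = 708
—
[delay_min_sum: delay_min < 77]
flight=R37: ✓ → 36
flight=R92: ✗
flight=R16: ✗
flight=R91: ✓ → 33
flight=R68: ✗
flight=R77: ✓ → 98
flight=R52: ✗
flight=R12: ✗
flight=R82: ✗
flight=R65: ✗
flight=R69: ✗
flight=R80: ✗
flight=R83: ✗
delay_min_sum = 36 + 33 + 98 = 167

lax_sum=708, delay_min_sum=167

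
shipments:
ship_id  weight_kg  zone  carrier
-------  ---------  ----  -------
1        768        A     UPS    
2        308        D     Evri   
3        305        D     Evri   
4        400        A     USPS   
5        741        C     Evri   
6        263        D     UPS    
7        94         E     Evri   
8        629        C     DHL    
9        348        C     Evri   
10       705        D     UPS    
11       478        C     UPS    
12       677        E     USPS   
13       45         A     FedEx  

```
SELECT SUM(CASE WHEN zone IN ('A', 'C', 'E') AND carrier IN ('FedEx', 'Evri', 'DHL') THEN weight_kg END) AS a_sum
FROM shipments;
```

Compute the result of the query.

ship_id=1: ✗
ship_id=2: ✗
ship_id=3: ✗
ship_id=4: ✗
ship_id=5: ✓ → 741
ship_id=6: ✗
ship_id=7: ✓ → 94
ship_id=8: ✓ → 629
ship_id=9: ✓ → 348
ship_id=10: ✗
ship_id=11: ✗
ship_id=12: ✗
ship_id=13: ✓ → 45
a_sum = 741 + 94 + 629 + 348 + 45 = 1857

1857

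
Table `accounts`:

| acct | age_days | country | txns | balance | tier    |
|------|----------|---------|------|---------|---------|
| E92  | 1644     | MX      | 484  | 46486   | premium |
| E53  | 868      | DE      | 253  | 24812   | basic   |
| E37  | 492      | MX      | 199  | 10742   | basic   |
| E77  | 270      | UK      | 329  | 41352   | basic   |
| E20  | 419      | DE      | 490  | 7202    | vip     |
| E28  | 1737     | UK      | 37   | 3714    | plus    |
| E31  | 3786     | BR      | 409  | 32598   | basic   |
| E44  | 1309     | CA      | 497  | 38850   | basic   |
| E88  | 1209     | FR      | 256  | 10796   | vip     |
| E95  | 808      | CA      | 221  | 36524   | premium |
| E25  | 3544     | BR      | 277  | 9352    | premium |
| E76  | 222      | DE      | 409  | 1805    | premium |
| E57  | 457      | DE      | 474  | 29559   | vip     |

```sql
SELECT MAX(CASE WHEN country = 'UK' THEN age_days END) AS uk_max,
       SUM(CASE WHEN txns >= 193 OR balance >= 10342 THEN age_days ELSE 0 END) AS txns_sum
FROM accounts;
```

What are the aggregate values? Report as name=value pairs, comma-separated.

uk_max=1737, txns_sum=15028

[uk_max: country = 'UK']
acct=E92: ✗
acct=E53: ✗
acct=E37: ✗
acct=E77: ✓ → 270
acct=E20: ✗
acct=E28: ✓ → 1737
acct=E31: ✗
acct=E44: ✗
acct=E88: ✗
acct=E95: ✗
acct=E25: ✗
acct=E76: ✗
acct=E57: ✗
uk_max = MAX(270, 1737) = 1737
—
[txns_sum: txns >= 193 OR balance >= 10342]
acct=E92: ✓ → 1644
acct=E53: ✓ → 868
acct=E37: ✓ → 492
acct=E77: ✓ → 270
acct=E20: ✓ → 419
acct=E28: ✗
acct=E31: ✓ → 3786
acct=E44: ✓ → 1309
acct=E88: ✓ → 1209
acct=E95: ✓ → 808
acct=E25: ✓ → 3544
acct=E76: ✓ → 222
acct=E57: ✓ → 457
txns_sum = 1644 + 868 + 492 + 270 + 419 + 3786 + 1309 + 1209 + 808 + 3544 + 222 + 457 = 15028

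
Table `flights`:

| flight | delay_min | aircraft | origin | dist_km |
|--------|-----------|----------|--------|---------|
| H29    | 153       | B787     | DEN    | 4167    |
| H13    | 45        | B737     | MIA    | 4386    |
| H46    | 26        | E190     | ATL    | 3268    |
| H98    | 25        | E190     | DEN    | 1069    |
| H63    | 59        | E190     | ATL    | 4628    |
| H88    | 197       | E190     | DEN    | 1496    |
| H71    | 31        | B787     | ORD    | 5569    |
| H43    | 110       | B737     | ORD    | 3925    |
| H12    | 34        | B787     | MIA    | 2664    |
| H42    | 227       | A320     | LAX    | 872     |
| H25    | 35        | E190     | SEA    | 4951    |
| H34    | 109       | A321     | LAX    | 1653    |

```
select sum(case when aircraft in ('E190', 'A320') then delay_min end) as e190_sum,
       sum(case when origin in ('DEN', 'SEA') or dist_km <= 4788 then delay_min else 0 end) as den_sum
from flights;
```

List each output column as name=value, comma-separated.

[e190_sum: aircraft in ('E190', 'A320')]
flight=H29: ✗
flight=H13: ✗
flight=H46: ✓ → 26
flight=H98: ✓ → 25
flight=H63: ✓ → 59
flight=H88: ✓ → 197
flight=H71: ✗
flight=H43: ✗
flight=H12: ✗
flight=H42: ✓ → 227
flight=H25: ✓ → 35
flight=H34: ✗
e190_sum = 26 + 25 + 59 + 197 + 227 + 35 = 569
—
[den_sum: origin in ('DEN', 'SEA') or dist_km <= 4788]
flight=H29: ✓ → 153
flight=H13: ✓ → 45
flight=H46: ✓ → 26
flight=H98: ✓ → 25
flight=H63: ✓ → 59
flight=H88: ✓ → 197
flight=H71: ✗
flight=H43: ✓ → 110
flight=H12: ✓ → 34
flight=H42: ✓ → 227
flight=H25: ✓ → 35
flight=H34: ✓ → 109
den_sum = 153 + 45 + 26 + 25 + 59 + 197 + 110 + 34 + 227 + 35 + 109 = 1020

e190_sum=569, den_sum=1020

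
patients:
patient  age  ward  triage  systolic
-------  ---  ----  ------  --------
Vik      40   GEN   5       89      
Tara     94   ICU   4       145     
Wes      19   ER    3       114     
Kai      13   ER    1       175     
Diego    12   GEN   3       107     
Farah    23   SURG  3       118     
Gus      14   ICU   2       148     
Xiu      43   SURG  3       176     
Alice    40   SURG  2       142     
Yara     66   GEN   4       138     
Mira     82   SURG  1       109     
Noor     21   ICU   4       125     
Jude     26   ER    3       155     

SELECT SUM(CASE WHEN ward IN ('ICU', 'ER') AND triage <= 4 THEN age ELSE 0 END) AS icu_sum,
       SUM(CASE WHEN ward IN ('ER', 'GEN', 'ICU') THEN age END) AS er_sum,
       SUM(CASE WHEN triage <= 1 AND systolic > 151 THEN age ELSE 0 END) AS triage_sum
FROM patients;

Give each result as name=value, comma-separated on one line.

[icu_sum: ward IN ('ICU', 'ER') AND triage <= 4]
patient=Vik: ✗
patient=Tara: ✓ → 94
patient=Wes: ✓ → 19
patient=Kai: ✓ → 13
patient=Diego: ✗
patient=Farah: ✗
patient=Gus: ✓ → 14
patient=Xiu: ✗
patient=Alice: ✗
patient=Yara: ✗
patient=Mira: ✗
patient=Noor: ✓ → 21
patient=Jude: ✓ → 26
icu_sum = 94 + 19 + 13 + 14 + 21 + 26 = 187
—
[er_sum: ward IN ('ER', 'GEN', 'ICU')]
patient=Vik: ✓ → 40
patient=Tara: ✓ → 94
patient=Wes: ✓ → 19
patient=Kai: ✓ → 13
patient=Diego: ✓ → 12
patient=Farah: ✗
patient=Gus: ✓ → 14
patient=Xiu: ✗
patient=Alice: ✗
patient=Yara: ✓ → 66
patient=Mira: ✗
patient=Noor: ✓ → 21
patient=Jude: ✓ → 26
er_sum = 40 + 94 + 19 + 13 + 12 + 14 + 66 + 21 + 26 = 305
—
[triage_sum: triage <= 1 AND systolic > 151]
patient=Vik: ✗
patient=Tara: ✗
patient=Wes: ✗
patient=Kai: ✓ → 13
patient=Diego: ✗
patient=Farah: ✗
patient=Gus: ✗
patient=Xiu: ✗
patient=Alice: ✗
patient=Yara: ✗
patient=Mira: ✗
patient=Noor: ✗
patient=Jude: ✗
triage_sum = 13

icu_sum=187, er_sum=305, triage_sum=13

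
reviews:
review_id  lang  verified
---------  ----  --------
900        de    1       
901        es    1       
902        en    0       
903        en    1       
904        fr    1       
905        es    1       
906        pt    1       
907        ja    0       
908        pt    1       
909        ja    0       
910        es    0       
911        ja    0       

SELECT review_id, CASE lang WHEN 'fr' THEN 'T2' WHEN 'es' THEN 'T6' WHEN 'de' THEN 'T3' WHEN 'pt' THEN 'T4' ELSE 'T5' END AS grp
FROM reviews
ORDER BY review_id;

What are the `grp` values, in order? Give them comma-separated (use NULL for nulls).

T3, T6, T5, T5, T2, T6, T4, T5, T4, T5, T6, T5

review_id=900: lang='de' → T3
review_id=901: lang='es' → T6
review_id=902: ELSE → T5
review_id=903: ELSE → T5
review_id=904: lang='fr' → T2
review_id=905: lang='es' → T6
review_id=906: lang='pt' → T4
review_id=907: ELSE → T5
review_id=908: lang='pt' → T4
review_id=909: ELSE → T5
review_id=910: lang='es' → T6
review_id=911: ELSE → T5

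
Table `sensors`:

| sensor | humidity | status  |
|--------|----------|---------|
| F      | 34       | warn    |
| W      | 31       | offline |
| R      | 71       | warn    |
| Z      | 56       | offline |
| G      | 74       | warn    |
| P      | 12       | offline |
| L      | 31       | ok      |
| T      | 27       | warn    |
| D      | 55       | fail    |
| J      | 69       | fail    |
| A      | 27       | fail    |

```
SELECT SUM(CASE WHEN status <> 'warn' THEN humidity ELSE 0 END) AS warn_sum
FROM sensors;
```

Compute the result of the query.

281

sensor=F: ✗
sensor=W: ✓ → 31
sensor=R: ✗
sensor=Z: ✓ → 56
sensor=G: ✗
sensor=P: ✓ → 12
sensor=L: ✓ → 31
sensor=T: ✗
sensor=D: ✓ → 55
sensor=J: ✓ → 69
sensor=A: ✓ → 27
warn_sum = 31 + 56 + 12 + 31 + 55 + 69 + 27 = 281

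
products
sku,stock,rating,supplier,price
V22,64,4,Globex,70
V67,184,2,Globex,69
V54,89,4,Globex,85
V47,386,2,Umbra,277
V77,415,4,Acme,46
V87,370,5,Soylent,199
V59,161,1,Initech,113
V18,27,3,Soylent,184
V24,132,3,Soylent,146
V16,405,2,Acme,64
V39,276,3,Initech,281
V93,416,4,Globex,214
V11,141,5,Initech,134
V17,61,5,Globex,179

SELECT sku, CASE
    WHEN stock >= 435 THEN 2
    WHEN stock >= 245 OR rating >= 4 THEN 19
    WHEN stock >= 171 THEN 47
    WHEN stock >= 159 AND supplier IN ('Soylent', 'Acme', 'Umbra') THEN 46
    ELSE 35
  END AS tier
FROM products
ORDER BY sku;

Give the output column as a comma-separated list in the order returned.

19, 19, 19, 35, 19, 35, 19, 19, 19, 35, 47, 19, 19, 19

sku=V11: stock >= 245 OR rating >= 4 → 19
sku=V16: stock >= 245 OR rating >= 4 → 19
sku=V17: stock >= 245 OR rating >= 4 → 19
sku=V18: ELSE → 35
sku=V22: stock >= 245 OR rating >= 4 → 19
sku=V24: ELSE → 35
sku=V39: stock >= 245 OR rating >= 4 → 19
sku=V47: stock >= 245 OR rating >= 4 → 19
sku=V54: stock >= 245 OR rating >= 4 → 19
sku=V59: ELSE → 35
sku=V67: stock >= 171 → 47
sku=V77: stock >= 245 OR rating >= 4 → 19
sku=V87: stock >= 245 OR rating >= 4 → 19
sku=V93: stock >= 245 OR rating >= 4 → 19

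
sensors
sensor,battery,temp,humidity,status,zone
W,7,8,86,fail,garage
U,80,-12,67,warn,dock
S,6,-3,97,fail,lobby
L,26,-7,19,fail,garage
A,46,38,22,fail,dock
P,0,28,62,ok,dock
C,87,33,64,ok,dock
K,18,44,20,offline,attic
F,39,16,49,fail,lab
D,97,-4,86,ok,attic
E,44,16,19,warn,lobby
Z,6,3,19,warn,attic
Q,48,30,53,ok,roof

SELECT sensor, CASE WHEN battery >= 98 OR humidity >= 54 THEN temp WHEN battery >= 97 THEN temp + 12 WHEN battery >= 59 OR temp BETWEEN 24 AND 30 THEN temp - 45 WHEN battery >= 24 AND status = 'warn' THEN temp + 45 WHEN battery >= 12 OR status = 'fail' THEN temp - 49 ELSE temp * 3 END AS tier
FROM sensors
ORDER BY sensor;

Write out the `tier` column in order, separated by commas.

sensor=A: battery >= 12 OR status = 'fail' → -11
sensor=C: battery >= 98 OR humidity >= 54 → 33
sensor=D: battery >= 98 OR humidity >= 54 → -4
sensor=E: battery >= 24 AND status = 'warn' → 61
sensor=F: battery >= 12 OR status = 'fail' → -33
sensor=K: battery >= 12 OR status = 'fail' → -5
sensor=L: battery >= 12 OR status = 'fail' → -56
sensor=P: battery >= 98 OR humidity >= 54 → 28
sensor=Q: battery >= 59 OR temp BETWEEN 24 AND 30 → -15
sensor=S: battery >= 98 OR humidity >= 54 → -3
sensor=U: battery >= 98 OR humidity >= 54 → -12
sensor=W: battery >= 98 OR humidity >= 54 → 8
sensor=Z: ELSE → 9

-11, 33, -4, 61, -33, -5, -56, 28, -15, -3, -12, 8, 9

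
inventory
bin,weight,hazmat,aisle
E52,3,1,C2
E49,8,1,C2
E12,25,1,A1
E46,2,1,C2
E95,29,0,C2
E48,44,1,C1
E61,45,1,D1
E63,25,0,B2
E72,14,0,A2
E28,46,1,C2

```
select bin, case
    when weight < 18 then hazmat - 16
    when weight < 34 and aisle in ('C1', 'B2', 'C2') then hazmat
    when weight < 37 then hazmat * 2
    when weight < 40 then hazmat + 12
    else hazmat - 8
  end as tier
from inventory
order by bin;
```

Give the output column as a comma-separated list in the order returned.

bin=E12: weight < 37 → 2
bin=E28: ELSE → -7
bin=E46: weight < 18 → -15
bin=E48: ELSE → -7
bin=E49: weight < 18 → -15
bin=E52: weight < 18 → -15
bin=E61: ELSE → -7
bin=E63: weight < 34 and aisle in ('C1', 'B2', 'C2') → 0
bin=E72: weight < 18 → -16
bin=E95: weight < 34 and aisle in ('C1', 'B2', 'C2') → 0

2, -7, -15, -7, -15, -15, -7, 0, -16, 0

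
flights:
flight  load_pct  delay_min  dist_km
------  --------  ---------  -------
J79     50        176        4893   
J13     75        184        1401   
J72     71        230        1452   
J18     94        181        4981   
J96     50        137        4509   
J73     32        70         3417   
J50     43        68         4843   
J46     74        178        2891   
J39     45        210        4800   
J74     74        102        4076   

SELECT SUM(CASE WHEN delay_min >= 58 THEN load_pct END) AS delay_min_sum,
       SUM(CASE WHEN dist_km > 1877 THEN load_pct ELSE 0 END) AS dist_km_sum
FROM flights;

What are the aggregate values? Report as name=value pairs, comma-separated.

delay_min_sum=608, dist_km_sum=462

[delay_min_sum: delay_min >= 58]
flight=J79: ✓ → 50
flight=J13: ✓ → 75
flight=J72: ✓ → 71
flight=J18: ✓ → 94
flight=J96: ✓ → 50
flight=J73: ✓ → 32
flight=J50: ✓ → 43
flight=J46: ✓ → 74
flight=J39: ✓ → 45
flight=J74: ✓ → 74
delay_min_sum = 50 + 75 + 71 + 94 + 50 + 32 + 43 + 74 + 45 + 74 = 608
—
[dist_km_sum: dist_km > 1877]
flight=J79: ✓ → 50
flight=J13: ✗
flight=J72: ✗
flight=J18: ✓ → 94
flight=J96: ✓ → 50
flight=J73: ✓ → 32
flight=J50: ✓ → 43
flight=J46: ✓ → 74
flight=J39: ✓ → 45
flight=J74: ✓ → 74
dist_km_sum = 50 + 94 + 50 + 32 + 43 + 74 + 45 + 74 = 462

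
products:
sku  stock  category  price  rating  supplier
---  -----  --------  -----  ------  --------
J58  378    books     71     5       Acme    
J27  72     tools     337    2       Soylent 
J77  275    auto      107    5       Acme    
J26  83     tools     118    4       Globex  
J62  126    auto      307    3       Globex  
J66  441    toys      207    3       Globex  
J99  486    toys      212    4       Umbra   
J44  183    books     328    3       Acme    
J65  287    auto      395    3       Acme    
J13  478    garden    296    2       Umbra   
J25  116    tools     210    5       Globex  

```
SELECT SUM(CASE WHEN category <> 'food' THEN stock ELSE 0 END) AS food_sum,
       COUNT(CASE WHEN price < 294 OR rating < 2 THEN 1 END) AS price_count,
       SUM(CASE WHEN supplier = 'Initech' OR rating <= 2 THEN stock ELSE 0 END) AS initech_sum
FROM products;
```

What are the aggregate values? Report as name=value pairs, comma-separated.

[food_sum: category <> 'food']
sku=J58: ✓ → 378
sku=J27: ✓ → 72
sku=J77: ✓ → 275
sku=J26: ✓ → 83
sku=J62: ✓ → 126
sku=J66: ✓ → 441
sku=J99: ✓ → 486
sku=J44: ✓ → 183
sku=J65: ✓ → 287
sku=J13: ✓ → 478
sku=J25: ✓ → 116
food_sum = 378 + 72 + 275 + 83 + 126 + 441 + 486 + 183 + 287 + 478 + 116 = 2925
—
[price_count: price < 294 OR rating < 2]
sku=J58: ✓ → 1
sku=J27: ✗
sku=J77: ✓ → 1
sku=J26: ✓ → 1
sku=J62: ✗
sku=J66: ✓ → 1
sku=J99: ✓ → 1
sku=J44: ✗
sku=J65: ✗
sku=J13: ✗
sku=J25: ✓ → 1
price_count = COUNT(1, 1, 1, 1, 1, 1) = 6
—
[initech_sum: supplier = 'Initech' OR rating <= 2]
sku=J58: ✗
sku=J27: ✓ → 72
sku=J77: ✗
sku=J26: ✗
sku=J62: ✗
sku=J66: ✗
sku=J99: ✗
sku=J44: ✗
sku=J65: ✗
sku=J13: ✓ → 478
sku=J25: ✗
initech_sum = 72 + 478 = 550

food_sum=2925, price_count=6, initech_sum=550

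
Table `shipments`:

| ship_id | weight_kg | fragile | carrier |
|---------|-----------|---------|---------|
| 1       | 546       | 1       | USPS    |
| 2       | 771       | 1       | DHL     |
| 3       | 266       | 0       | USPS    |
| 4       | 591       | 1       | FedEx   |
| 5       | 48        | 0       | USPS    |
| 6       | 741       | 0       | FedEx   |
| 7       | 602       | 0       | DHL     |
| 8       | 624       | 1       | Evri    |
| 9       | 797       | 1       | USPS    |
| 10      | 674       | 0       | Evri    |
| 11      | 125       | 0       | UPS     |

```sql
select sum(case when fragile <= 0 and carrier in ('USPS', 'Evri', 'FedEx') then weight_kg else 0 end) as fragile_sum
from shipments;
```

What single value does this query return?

ship_id=1: ✗
ship_id=2: ✗
ship_id=3: ✓ → 266
ship_id=4: ✗
ship_id=5: ✓ → 48
ship_id=6: ✓ → 741
ship_id=7: ✗
ship_id=8: ✗
ship_id=9: ✗
ship_id=10: ✓ → 674
ship_id=11: ✗
fragile_sum = 266 + 48 + 741 + 674 = 1729

1729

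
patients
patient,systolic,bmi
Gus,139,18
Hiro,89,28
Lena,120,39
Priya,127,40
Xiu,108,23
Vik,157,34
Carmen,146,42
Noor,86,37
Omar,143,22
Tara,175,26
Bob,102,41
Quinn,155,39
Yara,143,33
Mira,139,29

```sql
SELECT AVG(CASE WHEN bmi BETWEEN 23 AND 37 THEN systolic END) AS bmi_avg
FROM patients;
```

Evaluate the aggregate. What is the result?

patient=Gus: ✗
patient=Hiro: ✓ → 89
patient=Lena: ✗
patient=Priya: ✗
patient=Xiu: ✓ → 108
patient=Vik: ✓ → 157
patient=Carmen: ✗
patient=Noor: ✓ → 86
patient=Omar: ✗
patient=Tara: ✓ → 175
patient=Bob: ✗
patient=Quinn: ✗
patient=Yara: ✓ → 143
patient=Mira: ✓ → 139
bmi_avg = (89 + 108 + 157 + 86 + 175 + 143 + 139) / 7 = 128.1428571429

128.1428571429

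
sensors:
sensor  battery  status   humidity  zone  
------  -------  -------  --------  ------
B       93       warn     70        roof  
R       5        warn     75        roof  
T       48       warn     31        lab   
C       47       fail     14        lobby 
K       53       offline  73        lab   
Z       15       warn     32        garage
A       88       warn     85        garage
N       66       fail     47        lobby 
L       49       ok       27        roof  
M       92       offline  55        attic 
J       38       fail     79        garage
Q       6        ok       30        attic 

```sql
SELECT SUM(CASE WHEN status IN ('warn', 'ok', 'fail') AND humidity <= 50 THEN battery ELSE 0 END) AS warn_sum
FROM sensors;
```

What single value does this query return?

231

sensor=B: ✗
sensor=R: ✗
sensor=T: ✓ → 48
sensor=C: ✓ → 47
sensor=K: ✗
sensor=Z: ✓ → 15
sensor=A: ✗
sensor=N: ✓ → 66
sensor=L: ✓ → 49
sensor=M: ✗
sensor=J: ✗
sensor=Q: ✓ → 6
warn_sum = 48 + 47 + 15 + 66 + 49 + 6 = 231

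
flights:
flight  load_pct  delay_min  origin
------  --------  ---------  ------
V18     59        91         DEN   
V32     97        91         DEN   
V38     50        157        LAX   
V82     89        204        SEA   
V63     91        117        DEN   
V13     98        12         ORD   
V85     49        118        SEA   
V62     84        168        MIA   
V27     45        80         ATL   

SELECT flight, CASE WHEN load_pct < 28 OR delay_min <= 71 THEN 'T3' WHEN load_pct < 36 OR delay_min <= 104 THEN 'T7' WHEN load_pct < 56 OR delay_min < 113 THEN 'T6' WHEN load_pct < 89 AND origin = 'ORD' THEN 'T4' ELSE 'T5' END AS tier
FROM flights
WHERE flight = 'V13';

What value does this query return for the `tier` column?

T3

flight = V13: load_pct=98, delay_min=12, origin=ORD.
load_pct < 28 OR delay_min <= 71 → true → T3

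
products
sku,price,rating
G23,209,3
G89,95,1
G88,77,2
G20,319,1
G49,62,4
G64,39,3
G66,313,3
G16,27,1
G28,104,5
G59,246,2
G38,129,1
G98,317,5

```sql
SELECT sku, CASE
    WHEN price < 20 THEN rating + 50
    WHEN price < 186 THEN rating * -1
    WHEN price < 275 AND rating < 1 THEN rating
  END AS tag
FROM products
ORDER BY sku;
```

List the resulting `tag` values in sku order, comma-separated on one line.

-1, NULL, NULL, -5, -1, -4, NULL, -3, NULL, -2, -1, NULL

sku=G16: price < 186 → -1
sku=G20: (no match → NULL) → NULL
sku=G23: (no match → NULL) → NULL
sku=G28: price < 186 → -5
sku=G38: price < 186 → -1
sku=G49: price < 186 → -4
sku=G59: (no match → NULL) → NULL
sku=G64: price < 186 → -3
sku=G66: (no match → NULL) → NULL
sku=G88: price < 186 → -2
sku=G89: price < 186 → -1
sku=G98: (no match → NULL) → NULL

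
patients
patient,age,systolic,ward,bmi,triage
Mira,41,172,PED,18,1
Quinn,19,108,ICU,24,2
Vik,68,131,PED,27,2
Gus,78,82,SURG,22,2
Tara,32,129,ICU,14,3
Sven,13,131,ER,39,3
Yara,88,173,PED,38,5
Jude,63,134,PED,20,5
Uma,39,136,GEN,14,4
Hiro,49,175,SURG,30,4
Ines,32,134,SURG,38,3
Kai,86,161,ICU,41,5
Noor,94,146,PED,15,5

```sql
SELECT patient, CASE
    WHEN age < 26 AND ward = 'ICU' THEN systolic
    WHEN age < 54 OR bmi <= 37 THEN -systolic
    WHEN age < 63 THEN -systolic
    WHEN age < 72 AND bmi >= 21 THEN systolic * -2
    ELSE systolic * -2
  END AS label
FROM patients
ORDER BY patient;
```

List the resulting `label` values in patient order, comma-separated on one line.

-82, -175, -134, -134, -322, -172, -146, 108, -131, -129, -136, -131, -346

patient=Gus: age < 54 OR bmi <= 37 → -82
patient=Hiro: age < 54 OR bmi <= 37 → -175
patient=Ines: age < 54 OR bmi <= 37 → -134
patient=Jude: age < 54 OR bmi <= 37 → -134
patient=Kai: ELSE → -322
patient=Mira: age < 54 OR bmi <= 37 → -172
patient=Noor: age < 54 OR bmi <= 37 → -146
patient=Quinn: age < 26 AND ward = 'ICU' → 108
patient=Sven: age < 54 OR bmi <= 37 → -131
patient=Tara: age < 54 OR bmi <= 37 → -129
patient=Uma: age < 54 OR bmi <= 37 → -136
patient=Vik: age < 54 OR bmi <= 37 → -131
patient=Yara: ELSE → -346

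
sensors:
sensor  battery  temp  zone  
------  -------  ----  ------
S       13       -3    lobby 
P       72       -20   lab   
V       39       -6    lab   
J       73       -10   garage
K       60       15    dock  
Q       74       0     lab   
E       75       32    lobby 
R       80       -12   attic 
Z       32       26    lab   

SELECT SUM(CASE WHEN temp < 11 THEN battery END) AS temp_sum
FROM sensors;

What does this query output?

sensor=S: ✓ → 13
sensor=P: ✓ → 72
sensor=V: ✓ → 39
sensor=J: ✓ → 73
sensor=K: ✗
sensor=Q: ✓ → 74
sensor=E: ✗
sensor=R: ✓ → 80
sensor=Z: ✗
temp_sum = 13 + 72 + 39 + 73 + 74 + 80 = 351

351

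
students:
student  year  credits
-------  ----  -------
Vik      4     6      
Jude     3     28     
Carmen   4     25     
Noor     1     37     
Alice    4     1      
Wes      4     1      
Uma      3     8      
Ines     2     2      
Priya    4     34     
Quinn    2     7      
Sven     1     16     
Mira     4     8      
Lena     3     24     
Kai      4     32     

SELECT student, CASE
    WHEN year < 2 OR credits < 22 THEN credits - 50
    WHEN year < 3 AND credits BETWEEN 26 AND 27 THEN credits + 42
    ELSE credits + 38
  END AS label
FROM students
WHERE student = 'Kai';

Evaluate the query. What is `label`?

student = Kai: year=4, credits=32.
year < 2 OR credits < 22 → false
year < 3 AND credits BETWEEN 26 AND 27 → false
No prior WHEN matched → ELSE → 70

70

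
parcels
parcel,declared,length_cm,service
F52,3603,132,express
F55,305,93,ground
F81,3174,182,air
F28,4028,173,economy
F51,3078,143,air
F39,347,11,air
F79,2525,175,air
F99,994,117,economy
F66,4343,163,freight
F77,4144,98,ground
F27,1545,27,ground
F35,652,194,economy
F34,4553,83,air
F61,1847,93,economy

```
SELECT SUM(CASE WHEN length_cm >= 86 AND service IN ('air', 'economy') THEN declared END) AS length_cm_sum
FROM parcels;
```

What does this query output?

parcel=F52: ✗
parcel=F55: ✗
parcel=F81: ✓ → 3174
parcel=F28: ✓ → 4028
parcel=F51: ✓ → 3078
parcel=F39: ✗
parcel=F79: ✓ → 2525
parcel=F99: ✓ → 994
parcel=F66: ✗
parcel=F77: ✗
parcel=F27: ✗
parcel=F35: ✓ → 652
parcel=F34: ✗
parcel=F61: ✓ → 1847
length_cm_sum = 3174 + 4028 + 3078 + 2525 + 994 + 652 + 1847 = 16298

16298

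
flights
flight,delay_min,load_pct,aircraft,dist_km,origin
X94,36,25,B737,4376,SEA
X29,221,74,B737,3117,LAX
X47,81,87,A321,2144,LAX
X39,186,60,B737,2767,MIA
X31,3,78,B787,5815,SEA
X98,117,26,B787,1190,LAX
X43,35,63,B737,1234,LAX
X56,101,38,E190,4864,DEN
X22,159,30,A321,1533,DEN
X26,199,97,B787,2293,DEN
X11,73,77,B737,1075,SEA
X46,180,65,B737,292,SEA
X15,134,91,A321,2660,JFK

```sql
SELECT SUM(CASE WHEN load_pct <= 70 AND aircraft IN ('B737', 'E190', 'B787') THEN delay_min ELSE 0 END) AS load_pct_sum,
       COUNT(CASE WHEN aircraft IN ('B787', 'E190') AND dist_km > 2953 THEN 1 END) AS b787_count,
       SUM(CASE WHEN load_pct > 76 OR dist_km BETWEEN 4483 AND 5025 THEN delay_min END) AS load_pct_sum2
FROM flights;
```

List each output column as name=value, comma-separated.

[load_pct_sum: load_pct <= 70 AND aircraft IN ('B737', 'E190', 'B787')]
flight=X94: ✓ → 36
flight=X29: ✗
flight=X47: ✗
flight=X39: ✓ → 186
flight=X31: ✗
flight=X98: ✓ → 117
flight=X43: ✓ → 35
flight=X56: ✓ → 101
flight=X22: ✗
flight=X26: ✗
flight=X11: ✗
flight=X46: ✓ → 180
flight=X15: ✗
load_pct_sum = 36 + 186 + 117 + 35 + 101 + 180 = 655
—
[b787_count: aircraft IN ('B787', 'E190') AND dist_km > 2953]
flight=X94: ✗
flight=X29: ✗
flight=X47: ✗
flight=X39: ✗
flight=X31: ✓ → 1
flight=X98: ✗
flight=X43: ✗
flight=X56: ✓ → 1
flight=X22: ✗
flight=X26: ✗
flight=X11: ✗
flight=X46: ✗
flight=X15: ✗
b787_count = COUNT(1, 1) = 2
—
[load_pct_sum2: load_pct > 76 OR dist_km BETWEEN 4483 AND 5025]
flight=X94: ✗
flight=X29: ✗
flight=X47: ✓ → 81
flight=X39: ✗
flight=X31: ✓ → 3
flight=X98: ✗
flight=X43: ✗
flight=X56: ✓ → 101
flight=X22: ✗
flight=X26: ✓ → 199
flight=X11: ✓ → 73
flight=X46: ✗
flight=X15: ✓ → 134
load_pct_sum2 = 81 + 3 + 101 + 199 + 73 + 134 = 591

load_pct_sum=655, b787_count=2, load_pct_sum2=591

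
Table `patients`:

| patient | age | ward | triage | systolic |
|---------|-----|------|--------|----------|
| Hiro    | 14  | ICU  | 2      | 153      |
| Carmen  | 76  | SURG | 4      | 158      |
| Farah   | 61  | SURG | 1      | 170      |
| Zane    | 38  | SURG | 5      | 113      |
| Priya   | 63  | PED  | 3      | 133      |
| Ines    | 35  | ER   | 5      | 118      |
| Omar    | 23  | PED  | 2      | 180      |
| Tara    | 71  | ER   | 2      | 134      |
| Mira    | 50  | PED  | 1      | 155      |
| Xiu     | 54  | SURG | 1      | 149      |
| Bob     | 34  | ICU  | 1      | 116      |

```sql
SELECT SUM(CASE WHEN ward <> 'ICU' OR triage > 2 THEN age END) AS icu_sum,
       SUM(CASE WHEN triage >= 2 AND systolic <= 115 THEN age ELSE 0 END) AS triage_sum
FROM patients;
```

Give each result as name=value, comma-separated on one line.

icu_sum=471, triage_sum=38

[icu_sum: ward <> 'ICU' OR triage > 2]
patient=Hiro: ✗
patient=Carmen: ✓ → 76
patient=Farah: ✓ → 61
patient=Zane: ✓ → 38
patient=Priya: ✓ → 63
patient=Ines: ✓ → 35
patient=Omar: ✓ → 23
patient=Tara: ✓ → 71
patient=Mira: ✓ → 50
patient=Xiu: ✓ → 54
patient=Bob: ✗
icu_sum = 76 + 61 + 38 + 63 + 35 + 23 + 71 + 50 + 54 = 471
—
[triage_sum: triage >= 2 AND systolic <= 115]
patient=Hiro: ✗
patient=Carmen: ✗
patient=Farah: ✗
patient=Zane: ✓ → 38
patient=Priya: ✗
patient=Ines: ✗
patient=Omar: ✗
patient=Tara: ✗
patient=Mira: ✗
patient=Xiu: ✗
patient=Bob: ✗
triage_sum = 38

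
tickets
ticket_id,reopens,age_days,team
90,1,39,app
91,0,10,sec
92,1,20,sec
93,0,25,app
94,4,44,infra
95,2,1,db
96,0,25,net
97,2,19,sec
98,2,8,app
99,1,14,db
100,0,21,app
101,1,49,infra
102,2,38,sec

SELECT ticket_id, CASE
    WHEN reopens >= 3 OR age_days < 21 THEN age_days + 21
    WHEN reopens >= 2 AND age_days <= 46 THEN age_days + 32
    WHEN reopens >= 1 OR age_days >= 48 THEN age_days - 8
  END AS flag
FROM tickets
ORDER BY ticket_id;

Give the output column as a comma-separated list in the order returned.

ticket_id=90: reopens >= 1 OR age_days >= 48 → 31
ticket_id=91: reopens >= 3 OR age_days < 21 → 31
ticket_id=92: reopens >= 3 OR age_days < 21 → 41
ticket_id=93: (no match → NULL) → NULL
ticket_id=94: reopens >= 3 OR age_days < 21 → 65
ticket_id=95: reopens >= 3 OR age_days < 21 → 22
ticket_id=96: (no match → NULL) → NULL
ticket_id=97: reopens >= 3 OR age_days < 21 → 40
ticket_id=98: reopens >= 3 OR age_days < 21 → 29
ticket_id=99: reopens >= 3 OR age_days < 21 → 35
ticket_id=100: (no match → NULL) → NULL
ticket_id=101: reopens >= 1 OR age_days >= 48 → 41
ticket_id=102: reopens >= 2 AND age_days <= 46 → 70

31, 31, 41, NULL, 65, 22, NULL, 40, 29, 35, NULL, 41, 70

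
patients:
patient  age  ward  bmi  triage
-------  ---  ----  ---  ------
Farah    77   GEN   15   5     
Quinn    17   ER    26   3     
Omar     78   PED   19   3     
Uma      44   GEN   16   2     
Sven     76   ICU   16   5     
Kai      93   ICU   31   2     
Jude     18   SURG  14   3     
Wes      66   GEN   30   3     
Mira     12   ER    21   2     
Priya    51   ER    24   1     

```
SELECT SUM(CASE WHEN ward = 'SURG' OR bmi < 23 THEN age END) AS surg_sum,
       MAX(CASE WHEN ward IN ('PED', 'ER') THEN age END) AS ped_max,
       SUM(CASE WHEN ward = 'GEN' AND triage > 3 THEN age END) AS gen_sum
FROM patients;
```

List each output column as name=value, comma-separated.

[surg_sum: ward = 'SURG' OR bmi < 23]
patient=Farah: ✓ → 77
patient=Quinn: ✗
patient=Omar: ✓ → 78
patient=Uma: ✓ → 44
patient=Sven: ✓ → 76
patient=Kai: ✗
patient=Jude: ✓ → 18
patient=Wes: ✗
patient=Mira: ✓ → 12
patient=Priya: ✗
surg_sum = 77 + 78 + 44 + 76 + 18 + 12 = 305
—
[ped_max: ward IN ('PED', 'ER')]
patient=Farah: ✗
patient=Quinn: ✓ → 17
patient=Omar: ✓ → 78
patient=Uma: ✗
patient=Sven: ✗
patient=Kai: ✗
patient=Jude: ✗
patient=Wes: ✗
patient=Mira: ✓ → 12
patient=Priya: ✓ → 51
ped_max = MAX(17, 78, 12, 51) = 78
—
[gen_sum: ward = 'GEN' AND triage > 3]
patient=Farah: ✓ → 77
patient=Quinn: ✗
patient=Omar: ✗
patient=Uma: ✗
patient=Sven: ✗
patient=Kai: ✗
patient=Jude: ✗
patient=Wes: ✗
patient=Mira: ✗
patient=Priya: ✗
gen_sum = 77

surg_sum=305, ped_max=78, gen_sum=77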